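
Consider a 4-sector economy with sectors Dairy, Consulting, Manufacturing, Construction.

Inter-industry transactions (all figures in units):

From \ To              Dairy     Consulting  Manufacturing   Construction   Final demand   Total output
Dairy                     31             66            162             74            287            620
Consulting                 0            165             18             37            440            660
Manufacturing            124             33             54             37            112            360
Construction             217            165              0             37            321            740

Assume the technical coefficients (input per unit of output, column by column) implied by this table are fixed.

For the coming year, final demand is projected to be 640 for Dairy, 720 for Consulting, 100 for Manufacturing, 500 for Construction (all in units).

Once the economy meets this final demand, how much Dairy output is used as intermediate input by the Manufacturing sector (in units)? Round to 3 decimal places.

z_13 = 238.007

Technical coefficients a_ij = z_ij / X_j:
  a_11 = 31/620 = 0.05, a_21 = 0/620 = 0.00, a_31 = 124/620 = 0.20, a_41 = 217/620 = 0.35
  a_12 = 66/660 = 0.10, a_22 = 165/660 = 0.25, a_32 = 33/660 = 0.05, a_42 = 165/660 = 0.25
  a_13 = 162/360 = 0.45, a_23 = 18/360 = 0.05, a_33 = 54/360 = 0.15, a_43 = 0/360 = 0.00
  a_14 = 74/740 = 0.10, a_24 = 37/740 = 0.05, a_34 = 37/740 = 0.05, a_44 = 37/740 = 0.05
I − A =
  [   0.95    -0.10    -0.45    -0.10]
  [   0.00     0.75    -0.05    -0.05]
  [  -0.20    -0.05     0.85    -0.05]
  [  -0.35    -0.25     0.00     0.95]
Compute the cofactors C_ij = (−1)^(i+j)·(3×3 minor ij) of I−A; the adjugate is their transpose:
adj(I−A) = Cᵀ =
  [ 0.59200   0.12900   0.32100   0.08600]
  [ 0.02525   0.64400   0.05125   0.03925]
  [ 0.15400   0.08100   0.63700   0.05400]
  [ 0.22475   0.21700   0.13175   0.53475]
det(I−A) = Σ_j (I−A)_1j·C_1j = (0.95)(0.59200) + (-0.10)(0.02525) + (-0.45)(0.15400) + (-0.10)(0.22475) = 0.4681
(I − A)⁻¹ = adj(I−A) / det(I−A) ≈
  [   1.2647     0.2756     0.6858     0.1837]
  [   0.0539     1.3758     0.1095     0.0838]
  [   0.3290     0.1730     1.3608     0.1154]
  [   0.4801     0.4636     0.2815     1.1424]
First solve x = (I − A)⁻¹ d = adj(I−A)·d / det(I−A); in particular x_3 = (0.15400·640 + 0.08100·720 + 0.63700·100 + 0.05400·500) / 0.4681 = 247.58 / 0.4681 ≈ 528.90408.
Intermediate flow from 1 to 3: z_13 = a_13 · x_3 = 0.45 × 247.58 / 0.4681 = 111.411 / 0.4681 ≈ 238.007.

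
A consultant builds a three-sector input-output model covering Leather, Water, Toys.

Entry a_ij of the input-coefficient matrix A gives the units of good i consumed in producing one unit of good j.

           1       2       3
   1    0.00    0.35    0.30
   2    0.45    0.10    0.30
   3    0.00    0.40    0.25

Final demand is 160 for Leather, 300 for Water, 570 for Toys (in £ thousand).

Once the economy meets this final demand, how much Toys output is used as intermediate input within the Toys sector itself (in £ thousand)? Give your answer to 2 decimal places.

z_33 = 373.51

I − A =
  [   1.00    -0.35    -0.30]
  [  -0.45     0.90    -0.30]
  [   0.00    -0.40     0.75]
Cofactors of I−A, C_ij = (−1)^(i+j)·(minor ij) (rows/columns in the sector order above):
  C_11 = (0.90)(0.75) − (-0.30)(-0.40) = 0.5550
  C_12 = −[(-0.45)(0.75) − (-0.30)(0.00)] = 0.3375
  C_13 = (-0.45)(-0.40) − (0.90)(0.00) = 0.1800
  C_21 = −[(-0.35)(0.75) − (-0.30)(-0.40)] = 0.3825
  C_22 = (1.00)(0.75) − (-0.30)(0.00) = 0.7500
  C_23 = −[(1.00)(-0.40) − (-0.35)(0.00)] = 0.4000
  C_31 = (-0.35)(-0.30) − (-0.30)(0.90) = 0.3750
  C_32 = −[(1.00)(-0.30) − (-0.30)(-0.45)] = 0.4350
  C_33 = (1.00)(0.90) − (-0.35)(-0.45) = 0.7425
det(I−A) = Σ_j (I−A)_1j·C_1j = (1.00)(0.5550) + (-0.35)(0.3375) + (-0.30)(0.1800) = 0.382875
adj(I−A) = Cᵀ =
  [ 0.5550   0.3825   0.3750]
  [ 0.3375   0.7500   0.4350]
  [ 0.1800   0.4000   0.7425]
(I − A)⁻¹ = adj(I−A) / det(I−A) ≈
  [   1.4496     0.9990     0.9794]
  [   0.8815     1.9589     1.1361]
  [   0.4701     1.0447     1.9393]
First solve x = (I − A)⁻¹ d = adj(I−A)·d / det(I−A); in particular x_3 = (0.1800·160 + 0.4000·300 + 0.7425·570) / 0.382875 = 572.025 / 0.382875 ≈ 1494.0255.
Intermediate flow from 3 to 3: z_33 = a_33 · x_3 = 0.25 × 572.025 / 0.382875 = 143.00625 / 0.382875 ≈ 373.51.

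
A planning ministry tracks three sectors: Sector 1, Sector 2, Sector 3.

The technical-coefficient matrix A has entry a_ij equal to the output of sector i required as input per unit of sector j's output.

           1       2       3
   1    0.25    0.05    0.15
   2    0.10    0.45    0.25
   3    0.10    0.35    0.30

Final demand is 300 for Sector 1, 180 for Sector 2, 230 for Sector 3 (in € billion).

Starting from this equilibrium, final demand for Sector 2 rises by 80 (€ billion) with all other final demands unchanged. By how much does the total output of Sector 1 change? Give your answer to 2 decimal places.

Δx_1 = 34.17

I − A =
  [   0.75    -0.05    -0.15]
  [  -0.10     0.55    -0.25]
  [  -0.10    -0.35     0.70]
Cofactors of I−A, C_ij = (−1)^(i+j)·(minor ij) (rows/columns in the sector order above):
  C_11 = (0.55)(0.70) − (-0.25)(-0.35) = 0.2975
  C_12 = −[(-0.10)(0.70) − (-0.25)(-0.10)] = 0.0950
  C_13 = (-0.10)(-0.35) − (0.55)(-0.10) = 0.0900
  C_21 = −[(-0.05)(0.70) − (-0.15)(-0.35)] = 0.0875
  C_22 = (0.75)(0.70) − (-0.15)(-0.10) = 0.5100
  C_23 = −[(0.75)(-0.35) − (-0.05)(-0.10)] = 0.2675
  C_31 = (-0.05)(-0.25) − (-0.15)(0.55) = 0.0950
  C_32 = −[(0.75)(-0.25) − (-0.15)(-0.10)] = 0.2025
  C_33 = (0.75)(0.55) − (-0.05)(-0.10) = 0.4075
det(I−A) = Σ_j (I−A)_1j·C_1j = (0.75)(0.2975) + (-0.05)(0.0950) + (-0.15)(0.0900) = 0.204875
adj(I−A) = Cᵀ =
  [ 0.2975   0.0875   0.0950]
  [ 0.0950   0.5100   0.2025]
  [ 0.0900   0.2675   0.4075]
(I − A)⁻¹ = adj(I−A) / det(I−A) ≈
  [   1.4521     0.4271     0.4637]
  [   0.4637     2.4893     0.9884]
  [   0.4393     1.3057     1.9890]
Δx = (I − A)⁻¹ Δd with Δd having +80 in the Sector 2 component and 0 elsewhere.
So Δx_1 = L_12 · (+80), where L_12 = adj(I−A)_12 / det(I−A) = 0.0875 / 0.204875.
Δx_1 = 0.0875 × (+80) / 0.204875 = 7.00 / 0.204875 ≈ 34.17.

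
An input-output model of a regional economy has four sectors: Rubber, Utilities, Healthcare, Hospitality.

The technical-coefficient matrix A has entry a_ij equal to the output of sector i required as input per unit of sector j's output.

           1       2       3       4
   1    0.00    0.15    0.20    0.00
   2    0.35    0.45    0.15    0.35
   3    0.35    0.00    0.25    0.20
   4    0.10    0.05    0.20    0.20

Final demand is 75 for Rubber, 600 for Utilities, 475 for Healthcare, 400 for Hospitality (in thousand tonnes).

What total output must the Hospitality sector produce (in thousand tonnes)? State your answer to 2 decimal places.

x_4 = 1059.67

I − A =
  [   1.00    -0.15    -0.20     0.00]
  [  -0.35     0.55    -0.15    -0.35]
  [  -0.35     0.00     0.75    -0.20]
  [  -0.10    -0.05    -0.20     0.80]
Compute the cofactors C_ij = (−1)^(i+j)·(3×3 minor ij) of I−A; the adjugate is their transpose:
adj(I−A) = Cᵀ =
  [ 0.293375   0.086000   0.113000   0.065875]
  [ 0.291750   0.500000   0.253000   0.282000]
  [ 0.162375   0.055000   0.375250   0.117875]
  [ 0.095500   0.055750   0.123750   0.326750]
det(I−A) = Σ_j (I−A)_1j·C_1j = (1.00)(0.293375) + (-0.15)(0.291750) + (-0.20)(0.162375) + (0.00)(0.095500) = 0.2171375
(I − A)⁻¹ = adj(I−A) / det(I−A) ≈
  [   1.3511     0.3961     0.5204     0.3034]
  [   1.3436     2.3027     1.1652     1.2987]
  [   0.7478     0.2533     1.7282     0.5429]
  [   0.4398     0.2567     0.5699     1.5048]
x = (I − A)⁻¹ d = adj(I−A)·d / det(I−A), with det(I−A) = 0.2171375:
  x_1 = (0.293375·75 + 0.086000·600 + 0.113000·475 + 0.065875·400) / 0.2171375 = 153.628125 / 0.2171375 ≈ 707.52
  x_2 = (0.291750·75 + 0.500000·600 + 0.253000·475 + 0.282000·400) / 0.2171375 = 554.85625 / 0.2171375 ≈ 2555.32
  x_3 = (0.162375·75 + 0.055000·600 + 0.375250·475 + 0.117875·400) / 0.2171375 = 270.571875 / 0.2171375 ≈ 1246.09
  x_4 = (0.095500·75 + 0.055750·600 + 0.123750·475 + 0.326750·400) / 0.2171375 = 230.09375 / 0.2171375 ≈ 1059.67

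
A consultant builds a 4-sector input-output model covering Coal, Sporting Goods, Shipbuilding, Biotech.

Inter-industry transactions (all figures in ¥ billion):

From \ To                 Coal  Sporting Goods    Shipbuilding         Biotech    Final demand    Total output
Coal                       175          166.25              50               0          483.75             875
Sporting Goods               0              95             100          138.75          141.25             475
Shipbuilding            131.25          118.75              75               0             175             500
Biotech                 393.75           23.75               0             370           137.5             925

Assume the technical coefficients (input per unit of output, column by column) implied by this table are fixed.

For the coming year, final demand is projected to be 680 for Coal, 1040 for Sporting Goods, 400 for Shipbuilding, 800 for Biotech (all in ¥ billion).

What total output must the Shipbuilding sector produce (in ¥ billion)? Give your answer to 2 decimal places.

x_3 = 1484.99

Technical coefficients a_ij = z_ij / X_j:
  a_11 = 175/875 = 0.20, a_21 = 0/875 = 0.00, a_31 = 131.25/875 = 0.15, a_41 = 393.75/875 = 0.45
  a_12 = 166.25/475 = 0.35, a_22 = 95/475 = 0.20, a_32 = 118.75/475 = 0.25, a_42 = 23.75/475 = 0.05
  a_13 = 50/500 = 0.10, a_23 = 100/500 = 0.20, a_33 = 75/500 = 0.15, a_43 = 0/500 = 0.00
  a_14 = 0/925 = 0.00, a_24 = 138.75/925 = 0.15, a_34 = 0/925 = 0.00, a_44 = 370/925 = 0.40
I − A =
  [   0.80    -0.35    -0.10     0.00]
  [   0.00     0.80    -0.20    -0.15]
  [  -0.15    -0.25     0.85     0.00]
  [  -0.45    -0.05     0.00     0.60]
Compute the cofactors C_ij = (−1)^(i+j)·(3×3 minor ij) of I−A; the adjugate is their transpose:
adj(I−A) = Cᵀ =
  [ 0.371625   0.193500   0.089250   0.048375]
  [ 0.075375   0.399000   0.102750   0.099750]
  [ 0.087750   0.151500   0.354375   0.037875]
  [ 0.285000   0.178375   0.075500   0.481500]
det(I−A) = Σ_j (I−A)_1j·C_1j = (0.80)(0.371625) + (-0.35)(0.075375) + (-0.10)(0.087750) + (0.00)(0.285000) = 0.26214375
(I − A)⁻¹ = adj(I−A) / det(I−A) ≈
  [   1.4176     0.7381     0.3405     0.1845]
  [   0.2875     1.5221     0.3920     0.3805]
  [   0.3347     0.5779     1.3518     0.1445]
  [   1.0872     0.6804     0.2880     1.8368]
x = (I − A)⁻¹ d = adj(I−A)·d / det(I−A), with det(I−A) = 0.26214375:
  x_1 = (0.371625·680 + 0.193500·1040 + 0.089250·400 + 0.048375·800) / 0.26214375 = 528.345 / 0.26214375 ≈ 2015.48
  x_2 = (0.075375·680 + 0.399000·1040 + 0.102750·400 + 0.099750·800) / 0.26214375 = 587.115 / 0.26214375 ≈ 2239.67
  x_3 = (0.087750·680 + 0.151500·1040 + 0.354375·400 + 0.037875·800) / 0.26214375 = 389.28 / 0.26214375 ≈ 1484.99
  x_4 = (0.285000·680 + 0.178375·1040 + 0.075500·400 + 0.481500·800) / 0.26214375 = 794.71 / 0.26214375 ≈ 3031.58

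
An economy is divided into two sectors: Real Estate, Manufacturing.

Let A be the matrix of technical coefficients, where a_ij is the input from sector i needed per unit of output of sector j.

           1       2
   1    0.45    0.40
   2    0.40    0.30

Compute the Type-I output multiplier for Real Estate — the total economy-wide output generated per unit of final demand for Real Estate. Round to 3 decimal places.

m_1 = 4.889

I − A =
  [   0.55    -0.40]
  [  -0.40     0.70]
det(I−A) = (0.55)(0.70) − (-0.40)(-0.40) = 0.2250
adj(I−A) = [[0.70, 0.40], [0.40, 0.55]]
(I − A)⁻¹ = adj(I−A) / det(I−A) ≈
  [   3.1111     1.7778]
  [   1.7778     2.4444]
The output multiplier for sector j is the column-j sum of the Leontief inverse (I − A)⁻¹ = adj(I−A) / det(I−A).
Column 1 of adj(I−A): (0.70, 0.40); det(I−A) = 0.2250.
m_1 = (0.70 + 0.40) / 0.2250 = 1.10 / 0.2250 ≈ 4.889.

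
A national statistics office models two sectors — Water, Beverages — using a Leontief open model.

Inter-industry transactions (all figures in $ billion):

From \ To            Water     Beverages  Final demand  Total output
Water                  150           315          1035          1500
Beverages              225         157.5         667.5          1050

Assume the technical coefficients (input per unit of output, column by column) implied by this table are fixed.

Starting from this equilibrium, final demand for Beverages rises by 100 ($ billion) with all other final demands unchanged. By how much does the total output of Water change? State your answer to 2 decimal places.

Technical coefficients a_ij = z_ij / X_j:
  a_WW = 150/1500 = 0.10, a_BW = 225/1500 = 0.15
  a_WB = 315/1050 = 0.30, a_BB = 157.5/1050 = 0.15
I − A =
  [   0.90    -0.30]
  [  -0.15     0.85]
det(I−A) = (0.90)(0.85) − (-0.30)(-0.15) = 0.7200
adj(I−A) = [[0.85, 0.30], [0.15, 0.90]]
(I − A)⁻¹ = adj(I−A) / det(I−A) ≈
  [   1.1806     0.4167]
  [   0.2083     1.2500]
Δx = (I − A)⁻¹ Δd with Δd having +100 in the Beverages component and 0 elsewhere.
So Δx_W = L_WB · (+100), where L_WB = adj(I−A)_WB / det(I−A) = 0.30 / 0.7200.
Δx_W = 0.30 × (+100) / 0.7200 = 30.00 / 0.7200 ≈ 41.67.

Δx_W = 41.67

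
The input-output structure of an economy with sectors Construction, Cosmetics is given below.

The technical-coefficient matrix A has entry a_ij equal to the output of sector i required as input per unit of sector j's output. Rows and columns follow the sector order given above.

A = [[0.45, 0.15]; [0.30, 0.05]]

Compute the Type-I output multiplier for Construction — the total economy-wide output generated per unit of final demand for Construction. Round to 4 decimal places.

m_1 = 2.6178

I − A =
  [   0.55    -0.15]
  [  -0.30     0.95]
det(I−A) = (0.55)(0.95) − (-0.15)(-0.30) = 0.4775
adj(I−A) = [[0.95, 0.15], [0.30, 0.55]]
(I − A)⁻¹ = adj(I−A) / det(I−A) ≈
  [   1.98953     0.31414]
  [   0.62827     1.15183]
The output multiplier for sector j is the column-j sum of the Leontief inverse (I − A)⁻¹ = adj(I−A) / det(I−A).
Column 1 of adj(I−A): (0.95, 0.30); det(I−A) = 0.4775.
m_1 = (0.95 + 0.30) / 0.4775 = 1.25 / 0.4775 ≈ 2.6178.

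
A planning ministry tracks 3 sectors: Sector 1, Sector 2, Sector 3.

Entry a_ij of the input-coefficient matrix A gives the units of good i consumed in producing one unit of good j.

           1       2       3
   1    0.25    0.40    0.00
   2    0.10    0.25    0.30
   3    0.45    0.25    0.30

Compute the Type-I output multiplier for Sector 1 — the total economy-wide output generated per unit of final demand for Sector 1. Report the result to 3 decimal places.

I − A =
  [   0.75    -0.40     0.00]
  [  -0.10     0.75    -0.30]
  [  -0.45    -0.25     0.70]
Cofactors of I−A, C_ij = (−1)^(i+j)·(minor ij) (rows/columns in the sector order above):
  C_11 = (0.75)(0.70) − (-0.30)(-0.25) = 0.4500
  C_12 = −[(-0.10)(0.70) − (-0.30)(-0.45)] = 0.2050
  C_13 = (-0.10)(-0.25) − (0.75)(-0.45) = 0.3625
  C_21 = −[(-0.40)(0.70) − (0.00)(-0.25)] = 0.2800
  C_22 = (0.75)(0.70) − (0.00)(-0.45) = 0.5250
  C_23 = −[(0.75)(-0.25) − (-0.40)(-0.45)] = 0.3675
  C_31 = (-0.40)(-0.30) − (0.00)(0.75) = 0.1200
  C_32 = −[(0.75)(-0.30) − (0.00)(-0.10)] = 0.2250
  C_33 = (0.75)(0.75) − (-0.40)(-0.10) = 0.5225
det(I−A) = Σ_j (I−A)_1j·C_1j = (0.75)(0.4500) + (-0.40)(0.2050) + (0.00)(0.3625) = 0.2555
adj(I−A) = Cᵀ =
  [ 0.4500   0.2800   0.1200]
  [ 0.2050   0.5250   0.2250]
  [ 0.3625   0.3675   0.5225]
(I − A)⁻¹ = adj(I−A) / det(I−A) ≈
  [   1.7613     1.0959     0.4697]
  [   0.8023     2.0548     0.8806]
  [   1.4188     1.4384     2.0450]
The output multiplier for sector j is the column-j sum of the Leontief inverse (I − A)⁻¹ = adj(I−A) / det(I−A).
Column 1 of adj(I−A): (0.4500, 0.2050, 0.3625); det(I−A) = 0.2555.
m_1 = (0.4500 + 0.2050 + 0.3625) / 0.2555 = 1.0175 / 0.2555 ≈ 3.982.

m_1 = 3.982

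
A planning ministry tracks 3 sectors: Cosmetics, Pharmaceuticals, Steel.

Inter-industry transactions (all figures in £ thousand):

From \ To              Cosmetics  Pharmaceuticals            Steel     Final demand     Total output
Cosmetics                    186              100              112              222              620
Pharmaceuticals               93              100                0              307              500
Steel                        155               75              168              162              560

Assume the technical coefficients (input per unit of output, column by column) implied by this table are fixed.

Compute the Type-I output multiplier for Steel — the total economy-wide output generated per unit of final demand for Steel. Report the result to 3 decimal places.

m_3 = 2.205

Technical coefficients a_ij = z_ij / X_j:
  a_11 = 186/620 = 0.30, a_21 = 93/620 = 0.15, a_31 = 155/620 = 0.25
  a_12 = 100/500 = 0.20, a_22 = 100/500 = 0.20, a_32 = 75/500 = 0.15
  a_13 = 112/560 = 0.20, a_23 = 0/560 = 0.00, a_33 = 168/560 = 0.30
I − A =
  [   0.70    -0.20    -0.20]
  [  -0.15     0.80     0.00]
  [  -0.25    -0.15     0.70]
Cofactors of I−A, C_ij = (−1)^(i+j)·(minor ij) (rows/columns in the sector order above):
  C_11 = (0.80)(0.70) − (0.00)(-0.15) = 0.5600
  C_12 = −[(-0.15)(0.70) − (0.00)(-0.25)] = 0.1050
  C_13 = (-0.15)(-0.15) − (0.80)(-0.25) = 0.2225
  C_21 = −[(-0.20)(0.70) − (-0.20)(-0.15)] = 0.1700
  C_22 = (0.70)(0.70) − (-0.20)(-0.25) = 0.4400
  C_23 = −[(0.70)(-0.15) − (-0.20)(-0.25)] = 0.1550
  C_31 = (-0.20)(0.00) − (-0.20)(0.80) = 0.1600
  C_32 = −[(0.70)(0.00) − (-0.20)(-0.15)] = 0.0300
  C_33 = (0.70)(0.80) − (-0.20)(-0.15) = 0.5300
det(I−A) = Σ_j (I−A)_1j·C_1j = (0.70)(0.5600) + (-0.20)(0.1050) + (-0.20)(0.2225) = 0.3265
adj(I−A) = Cᵀ =
  [ 0.5600   0.1700   0.1600]
  [ 0.1050   0.4400   0.0300]
  [ 0.2225   0.1550   0.5300]
(I − A)⁻¹ = adj(I−A) / det(I−A) ≈
  [   1.7152     0.5207     0.4900]
  [   0.3216     1.3476     0.0919]
  [   0.6815     0.4747     1.6233]
The output multiplier for sector j is the column-j sum of the Leontief inverse (I − A)⁻¹ = adj(I−A) / det(I−A).
Column 3 of adj(I−A): (0.1600, 0.0300, 0.5300); det(I−A) = 0.3265.
m_3 = (0.1600 + 0.0300 + 0.5300) / 0.3265 = 0.72 / 0.3265 ≈ 2.205.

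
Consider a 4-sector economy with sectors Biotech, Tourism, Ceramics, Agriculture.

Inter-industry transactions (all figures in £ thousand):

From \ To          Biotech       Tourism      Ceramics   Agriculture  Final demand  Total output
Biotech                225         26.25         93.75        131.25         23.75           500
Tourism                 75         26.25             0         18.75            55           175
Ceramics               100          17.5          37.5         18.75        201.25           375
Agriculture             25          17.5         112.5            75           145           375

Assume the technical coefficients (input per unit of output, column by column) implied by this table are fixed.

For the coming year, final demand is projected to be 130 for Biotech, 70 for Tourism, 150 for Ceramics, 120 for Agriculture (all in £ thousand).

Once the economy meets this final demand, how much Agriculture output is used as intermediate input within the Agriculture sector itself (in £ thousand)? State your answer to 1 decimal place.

Technical coefficients a_ij = z_ij / X_j:
  a_11 = 225/500 = 0.45, a_21 = 75/500 = 0.15, a_31 = 100/500 = 0.20, a_41 = 25/500 = 0.05
  a_12 = 26.25/175 = 0.15, a_22 = 26.25/175 = 0.15, a_32 = 17.5/175 = 0.10, a_42 = 17.5/175 = 0.10
  a_13 = 93.75/375 = 0.25, a_23 = 0/375 = 0.00, a_33 = 37.5/375 = 0.10, a_43 = 112.5/375 = 0.30
  a_14 = 131.25/375 = 0.35, a_24 = 18.75/375 = 0.05, a_34 = 18.75/375 = 0.05, a_44 = 75/375 = 0.20
I − A =
  [   0.55    -0.15    -0.25    -0.35]
  [  -0.15     0.85     0.00    -0.05]
  [  -0.20    -0.10     0.90    -0.05]
  [  -0.05    -0.10    -0.30     0.80]
Compute the cofactors C_ij = (−1)^(i+j)·(3×3 minor ij) of I−A; the adjugate is their transpose:
adj(I−A) = Cᵀ =
  [ 0.593250   0.169000   0.260250   0.286375]
  [ 0.111000   0.310375   0.054625   0.071375]
  [ 0.150125   0.076375   0.332750   0.091250]
  [ 0.107250   0.078000   0.147875   0.354250]
det(I−A) = Σ_j (I−A)_1j·C_1j = (0.55)(0.593250) + (-0.15)(0.111000) + (-0.25)(0.150125) + (-0.35)(0.107250) = 0.23456875
(I − A)⁻¹ = adj(I−A) / det(I−A) ≈
  [   2.5291     0.7205     1.1095     1.2209]
  [   0.4732     1.3232     0.2329     0.3043]
  [   0.6400     0.3256     1.4186     0.3890]
  [   0.4572     0.3325     0.6304     1.5102]
First solve x = (I − A)⁻¹ d = adj(I−A)·d / det(I−A); in particular x_4 = (0.107250·130 + 0.078000·70 + 0.147875·150 + 0.354250·120) / 0.23456875 = 84.09375 / 0.23456875 ≈ 358.504.
Intermediate flow from 4 to 4: z_44 = a_44 · x_4 = 0.20 × 84.09375 / 0.23456875 = 16.81875 / 0.23456875 ≈ 71.7.

z_44 = 71.7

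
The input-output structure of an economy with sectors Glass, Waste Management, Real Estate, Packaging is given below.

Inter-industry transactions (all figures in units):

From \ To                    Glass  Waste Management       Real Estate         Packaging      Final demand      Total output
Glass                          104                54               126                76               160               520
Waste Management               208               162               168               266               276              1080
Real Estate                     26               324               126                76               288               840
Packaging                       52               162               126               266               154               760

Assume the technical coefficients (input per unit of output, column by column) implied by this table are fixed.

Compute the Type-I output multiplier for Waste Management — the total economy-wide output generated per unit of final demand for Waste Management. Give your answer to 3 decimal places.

m_2 = 3.388

Technical coefficients a_ij = z_ij / X_j:
  a_11 = 104/520 = 0.20, a_21 = 208/520 = 0.40, a_31 = 26/520 = 0.05, a_41 = 52/520 = 0.10
  a_12 = 54/1080 = 0.05, a_22 = 162/1080 = 0.15, a_32 = 324/1080 = 0.30, a_42 = 162/1080 = 0.15
  a_13 = 126/840 = 0.15, a_23 = 168/840 = 0.20, a_33 = 126/840 = 0.15, a_43 = 126/840 = 0.15
  a_14 = 76/760 = 0.10, a_24 = 266/760 = 0.35, a_34 = 76/760 = 0.10, a_44 = 266/760 = 0.35
I − A =
  [   0.80    -0.05    -0.15    -0.10]
  [  -0.40     0.85    -0.20    -0.35]
  [  -0.05    -0.30     0.85    -0.10]
  [  -0.10    -0.15    -0.15     0.65]
Compute the cofactors C_ij = (−1)^(i+j)·(3×3 minor ij) of I−A; the adjugate is their transpose:
adj(I−A) = Cᵀ =
  [ 0.354500   0.075625   0.099875   0.110625]
  [ 0.255875   0.414375   0.194250   0.292375]
  [ 0.128000   0.167875   0.370750   0.167125]
  [ 0.143125   0.146000   0.145750   0.488125]
det(I−A) = Σ_j (I−A)_1j·C_1j = (0.80)(0.354500) + (-0.05)(0.255875) + (-0.15)(0.128000) + (-0.10)(0.143125) = 0.23729375
(I − A)⁻¹ = adj(I−A) / det(I−A) ≈
  [   1.4939     0.3187     0.4209     0.4662]
  [   1.0783     1.7463     0.8186     1.2321]
  [   0.5394     0.7075     1.5624     0.7043]
  [   0.6032     0.6153     0.6142     2.0570]
The output multiplier for sector j is the column-j sum of the Leontief inverse (I − A)⁻¹ = adj(I−A) / det(I−A).
Column 2 of adj(I−A): (0.075625, 0.414375, 0.167875, 0.146000); det(I−A) = 0.23729375.
m_2 = (0.075625 + 0.414375 + 0.167875 + 0.146000) / 0.23729375 = 0.803875 / 0.23729375 ≈ 3.388.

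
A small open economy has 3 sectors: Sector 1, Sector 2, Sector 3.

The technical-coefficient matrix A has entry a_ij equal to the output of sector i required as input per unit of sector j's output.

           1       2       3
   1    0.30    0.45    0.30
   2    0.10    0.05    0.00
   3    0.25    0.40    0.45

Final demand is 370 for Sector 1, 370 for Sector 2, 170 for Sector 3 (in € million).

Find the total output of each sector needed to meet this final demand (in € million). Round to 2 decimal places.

x_1 = 1465.57, x_2 = 543.74, x_3 = 1370.71

I − A =
  [   0.70    -0.45    -0.30]
  [  -0.10     0.95     0.00]
  [  -0.25    -0.40     0.55]
Cofactors of I−A, C_ij = (−1)^(i+j)·(minor ij) (rows/columns in the sector order above):
  C_11 = (0.95)(0.55) − (0.00)(-0.40) = 0.5225
  C_12 = −[(-0.10)(0.55) − (0.00)(-0.25)] = 0.0550
  C_13 = (-0.10)(-0.40) − (0.95)(-0.25) = 0.2775
  C_21 = −[(-0.45)(0.55) − (-0.30)(-0.40)] = 0.3675
  C_22 = (0.70)(0.55) − (-0.30)(-0.25) = 0.3100
  C_23 = −[(0.70)(-0.40) − (-0.45)(-0.25)] = 0.3925
  C_31 = (-0.45)(0.00) − (-0.30)(0.95) = 0.2850
  C_32 = −[(0.70)(0.00) − (-0.30)(-0.10)] = 0.0300
  C_33 = (0.70)(0.95) − (-0.45)(-0.10) = 0.6200
det(I−A) = Σ_j (I−A)_1j·C_1j = (0.70)(0.5225) + (-0.45)(0.0550) + (-0.30)(0.2775) = 0.25775
adj(I−A) = Cᵀ =
  [ 0.5225   0.3675   0.2850]
  [ 0.0550   0.3100   0.0300]
  [ 0.2775   0.3925   0.6200]
(I − A)⁻¹ = adj(I−A) / det(I−A) ≈
  [   2.0272     1.4258     1.1057]
  [   0.2134     1.2027     0.1164]
  [   1.0766     1.5228     2.4054]
x = (I − A)⁻¹ d = adj(I−A)·d / det(I−A), with det(I−A) = 0.25775:
  x_1 = (0.5225·370 + 0.3675·370 + 0.2850·170) / 0.25775 = 377.75 / 0.25775 ≈ 1465.57
  x_2 = (0.0550·370 + 0.3100·370 + 0.0300·170) / 0.25775 = 140.15 / 0.25775 ≈ 543.74
  x_3 = (0.2775·370 + 0.3925·370 + 0.6200·170) / 0.25775 = 353.30 / 0.25775 ≈ 1370.71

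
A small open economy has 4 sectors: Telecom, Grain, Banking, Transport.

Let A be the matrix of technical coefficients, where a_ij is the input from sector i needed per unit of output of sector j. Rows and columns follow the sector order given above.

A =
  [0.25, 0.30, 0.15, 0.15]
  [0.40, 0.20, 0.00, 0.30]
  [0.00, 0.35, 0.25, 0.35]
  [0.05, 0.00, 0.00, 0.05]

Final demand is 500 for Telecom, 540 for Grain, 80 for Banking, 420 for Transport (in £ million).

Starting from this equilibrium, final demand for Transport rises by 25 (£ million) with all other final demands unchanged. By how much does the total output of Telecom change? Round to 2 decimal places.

Δx_1 = 17.29

I − A =
  [   0.75    -0.30    -0.15    -0.15]
  [  -0.40     0.80     0.00    -0.30]
  [   0.00    -0.35     0.75    -0.35]
  [  -0.05     0.00     0.00     0.95]
Compute the cofactors C_ij = (−1)^(i+j)·(3×3 minor ij) of I−A; the adjugate is their transpose:
adj(I−A) = Cᵀ =
  [ 0.570000   0.263625   0.114000   0.215250]
  [ 0.296250   0.526125   0.059250   0.234750]
  [ 0.152250   0.252000   0.445500   0.267750]
  [ 0.030000   0.013875   0.006000   0.339000]
det(I−A) = Σ_j (I−A)_1j·C_1j = (0.75)(0.570000) + (-0.30)(0.296250) + (-0.15)(0.152250) + (-0.15)(0.030000) = 0.3112875
(I − A)⁻¹ = adj(I−A) / det(I−A) ≈
  [   1.8311     0.8469     0.3662     0.6915]
  [   0.9517     1.6902     0.1903     0.7541]
  [   0.4891     0.8095     1.4312     0.8601]
  [   0.0964     0.0446     0.0193     1.0890]
Δx = (I − A)⁻¹ Δd with Δd having +25 in the Transport component and 0 elsewhere.
So Δx_1 = L_14 · (+25), where L_14 = adj(I−A)_14 / det(I−A) = 0.215250 / 0.3112875.
Δx_1 = 0.215250 × (+25) / 0.3112875 = 5.38125 / 0.3112875 ≈ 17.29.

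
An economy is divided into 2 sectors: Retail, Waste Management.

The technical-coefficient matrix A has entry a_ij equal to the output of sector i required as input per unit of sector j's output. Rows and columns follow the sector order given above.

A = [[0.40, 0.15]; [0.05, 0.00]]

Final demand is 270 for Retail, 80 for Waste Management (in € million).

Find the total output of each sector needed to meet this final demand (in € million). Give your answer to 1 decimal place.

I − A =
  [   0.60    -0.15]
  [  -0.05     1.00]
det(I−A) = (0.60)(1.00) − (-0.15)(-0.05) = 0.5925
adj(I−A) = [[1.00, 0.15], [0.05, 0.60]]
(I − A)⁻¹ = adj(I−A) / det(I−A) ≈
  [   1.6878     0.2532]
  [   0.0844     1.0127]
x = (I − A)⁻¹ d = adj(I−A)·d / det(I−A), with det(I−A) = 0.5925:
  x_R = (1.00·270 + 0.15·80) / 0.5925 = 282.00 / 0.5925 ≈ 475.9
  x_W = (0.05·270 + 0.60·80) / 0.5925 = 61.50 / 0.5925 ≈ 103.8

x_R = 475.9, x_W = 103.8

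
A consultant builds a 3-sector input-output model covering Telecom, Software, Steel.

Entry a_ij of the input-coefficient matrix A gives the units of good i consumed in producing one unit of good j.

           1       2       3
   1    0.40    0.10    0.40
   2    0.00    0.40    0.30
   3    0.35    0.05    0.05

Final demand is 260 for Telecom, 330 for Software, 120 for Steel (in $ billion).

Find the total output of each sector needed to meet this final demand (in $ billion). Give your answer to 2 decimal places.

I − A =
  [   0.60    -0.10    -0.40]
  [   0.00     0.60    -0.30]
  [  -0.35    -0.05     0.95]
Cofactors of I−A, C_ij = (−1)^(i+j)·(minor ij) (rows/columns in the sector order above):
  C_11 = (0.60)(0.95) − (-0.30)(-0.05) = 0.5550
  C_12 = −[(0.00)(0.95) − (-0.30)(-0.35)] = 0.1050
  C_13 = (0.00)(-0.05) − (0.60)(-0.35) = 0.2100
  C_21 = −[(-0.10)(0.95) − (-0.40)(-0.05)] = 0.1150
  C_22 = (0.60)(0.95) − (-0.40)(-0.35) = 0.4300
  C_23 = −[(0.60)(-0.05) − (-0.10)(-0.35)] = 0.0650
  C_31 = (-0.10)(-0.30) − (-0.40)(0.60) = 0.2700
  C_32 = −[(0.60)(-0.30) − (-0.40)(0.00)] = 0.1800
  C_33 = (0.60)(0.60) − (-0.10)(0.00) = 0.3600
det(I−A) = Σ_j (I−A)_1j·C_1j = (0.60)(0.5550) + (-0.10)(0.1050) + (-0.40)(0.2100) = 0.2385
adj(I−A) = Cᵀ =
  [ 0.5550   0.1150   0.2700]
  [ 0.1050   0.4300   0.1800]
  [ 0.2100   0.0650   0.3600]
(I − A)⁻¹ = adj(I−A) / det(I−A) ≈
  [   2.3270     0.4822     1.1321]
  [   0.4403     1.8029     0.7547]
  [   0.8805     0.2725     1.5094]
x = (I − A)⁻¹ d = adj(I−A)·d / det(I−A), with det(I−A) = 0.2385:
  x_1 = (0.5550·260 + 0.1150·330 + 0.2700·120) / 0.2385 = 214.65 / 0.2385 = 900.00
  x_2 = (0.1050·260 + 0.4300·330 + 0.1800·120) / 0.2385 = 190.80 / 0.2385 = 800.00
  x_3 = (0.2100·260 + 0.0650·330 + 0.3600·120) / 0.2385 = 119.25 / 0.2385 = 500.00

x_1 = 900.00, x_2 = 800.00, x_3 = 500.00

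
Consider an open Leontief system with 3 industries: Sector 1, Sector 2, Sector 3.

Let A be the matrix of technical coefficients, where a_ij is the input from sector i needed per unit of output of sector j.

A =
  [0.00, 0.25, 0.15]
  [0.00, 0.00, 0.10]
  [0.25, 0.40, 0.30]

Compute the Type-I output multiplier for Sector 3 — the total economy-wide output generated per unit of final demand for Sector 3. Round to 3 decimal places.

m_3 = 2.069

I − A =
  [   1.00    -0.25    -0.15]
  [   0.00     1.00    -0.10]
  [  -0.25    -0.40     0.70]
Cofactors of I−A, C_ij = (−1)^(i+j)·(minor ij) (rows/columns in the sector order above):
  C_11 = (1.00)(0.70) − (-0.10)(-0.40) = 0.6600
  C_12 = −[(0.00)(0.70) − (-0.10)(-0.25)] = 0.0250
  C_13 = (0.00)(-0.40) − (1.00)(-0.25) = 0.2500
  C_21 = −[(-0.25)(0.70) − (-0.15)(-0.40)] = 0.2350
  C_22 = (1.00)(0.70) − (-0.15)(-0.25) = 0.6625
  C_23 = −[(1.00)(-0.40) − (-0.25)(-0.25)] = 0.4625
  C_31 = (-0.25)(-0.10) − (-0.15)(1.00) = 0.1750
  C_32 = −[(1.00)(-0.10) − (-0.15)(0.00)] = 0.1000
  C_33 = (1.00)(1.00) − (-0.25)(0.00) = 1.0000
det(I−A) = Σ_j (I−A)_1j·C_1j = (1.00)(0.6600) + (-0.25)(0.0250) + (-0.15)(0.2500) = 0.61625
adj(I−A) = Cᵀ =
  [ 0.6600   0.2350   0.1750]
  [ 0.0250   0.6625   0.1000]
  [ 0.2500   0.4625   1.0000]
(I − A)⁻¹ = adj(I−A) / det(I−A) ≈
  [   1.0710     0.3813     0.2840]
  [   0.0406     1.0751     0.1623]
  [   0.4057     0.7505     1.6227]
The output multiplier for sector j is the column-j sum of the Leontief inverse (I − A)⁻¹ = adj(I−A) / det(I−A).
Column 3 of adj(I−A): (0.1750, 0.1000, 1.0000); det(I−A) = 0.61625.
m_3 = (0.1750 + 0.1000 + 1.0000) / 0.61625 = 1.275 / 0.61625 ≈ 2.069.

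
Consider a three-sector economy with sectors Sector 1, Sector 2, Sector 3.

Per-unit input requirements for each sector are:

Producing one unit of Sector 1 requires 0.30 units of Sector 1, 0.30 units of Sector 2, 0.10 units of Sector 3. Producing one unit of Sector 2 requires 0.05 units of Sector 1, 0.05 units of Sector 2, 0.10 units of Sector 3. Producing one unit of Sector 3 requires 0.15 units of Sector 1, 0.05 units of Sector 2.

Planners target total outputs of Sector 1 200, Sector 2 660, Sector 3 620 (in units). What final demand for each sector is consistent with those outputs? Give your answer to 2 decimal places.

d_1 = 14.00, d_2 = 536.00, d_3 = 534.00

I − A =
  [   0.70    -0.05    -0.15]
  [  -0.30     0.95    -0.05]
  [  -0.10    -0.10     1.00]
d = (I − A) x:
  d_1 = (+0.70)·200 + (-0.05)·660 + (-0.15)·620 = 14.00
  d_2 = (-0.30)·200 + (+0.95)·660 + (-0.05)·620 = 536.00
  d_3 = (-0.10)·200 + (-0.10)·660 + (+1.00)·620 = 534.00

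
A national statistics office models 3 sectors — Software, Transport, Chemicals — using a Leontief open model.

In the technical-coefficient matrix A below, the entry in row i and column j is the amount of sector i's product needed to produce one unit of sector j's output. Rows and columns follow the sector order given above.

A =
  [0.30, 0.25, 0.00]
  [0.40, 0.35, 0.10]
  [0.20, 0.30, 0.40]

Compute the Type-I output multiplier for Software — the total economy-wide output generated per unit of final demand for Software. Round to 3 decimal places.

m_1 = 4.652

I − A =
  [   0.70    -0.25     0.00]
  [  -0.40     0.65    -0.10]
  [  -0.20    -0.30     0.60]
Cofactors of I−A, C_ij = (−1)^(i+j)·(minor ij) (rows/columns in the sector order above):
  C_11 = (0.65)(0.60) − (-0.10)(-0.30) = 0.3600
  C_12 = −[(-0.40)(0.60) − (-0.10)(-0.20)] = 0.2600
  C_13 = (-0.40)(-0.30) − (0.65)(-0.20) = 0.2500
  C_21 = −[(-0.25)(0.60) − (0.00)(-0.30)] = 0.1500
  C_22 = (0.70)(0.60) − (0.00)(-0.20) = 0.4200
  C_23 = −[(0.70)(-0.30) − (-0.25)(-0.20)] = 0.2600
  C_31 = (-0.25)(-0.10) − (0.00)(0.65) = 0.0250
  C_32 = −[(0.70)(-0.10) − (0.00)(-0.40)] = 0.0700
  C_33 = (0.70)(0.65) − (-0.25)(-0.40) = 0.3550
det(I−A) = Σ_j (I−A)_1j·C_1j = (0.70)(0.3600) + (-0.25)(0.2600) + (0.00)(0.2500) = 0.1870
adj(I−A) = Cᵀ =
  [ 0.3600   0.1500   0.0250]
  [ 0.2600   0.4200   0.0700]
  [ 0.2500   0.2600   0.3550]
(I − A)⁻¹ = adj(I−A) / det(I−A) ≈
  [   1.9251     0.8021     0.1337]
  [   1.3904     2.2460     0.3743]
  [   1.3369     1.3904     1.8984]
The output multiplier for sector j is the column-j sum of the Leontief inverse (I − A)⁻¹ = adj(I−A) / det(I−A).
Column 1 of adj(I−A): (0.3600, 0.2600, 0.2500); det(I−A) = 0.1870.
m_1 = (0.3600 + 0.2600 + 0.2500) / 0.1870 = 0.87 / 0.1870 ≈ 4.652.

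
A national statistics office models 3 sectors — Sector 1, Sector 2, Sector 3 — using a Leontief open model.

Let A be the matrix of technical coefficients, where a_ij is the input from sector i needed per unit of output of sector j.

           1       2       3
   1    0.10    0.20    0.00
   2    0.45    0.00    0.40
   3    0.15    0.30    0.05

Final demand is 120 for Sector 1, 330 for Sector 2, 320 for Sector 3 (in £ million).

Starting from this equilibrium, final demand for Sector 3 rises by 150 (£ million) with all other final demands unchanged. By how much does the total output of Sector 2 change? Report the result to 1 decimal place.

I − A =
  [   0.90    -0.20     0.00]
  [  -0.45     1.00    -0.40]
  [  -0.15    -0.30     0.95]
Cofactors of I−A, C_ij = (−1)^(i+j)·(minor ij) (rows/columns in the sector order above):
  C_11 = (1.00)(0.95) − (-0.40)(-0.30) = 0.8300
  C_12 = −[(-0.45)(0.95) − (-0.40)(-0.15)] = 0.4875
  C_13 = (-0.45)(-0.30) − (1.00)(-0.15) = 0.2850
  C_21 = −[(-0.20)(0.95) − (0.00)(-0.30)] = 0.1900
  C_22 = (0.90)(0.95) − (0.00)(-0.15) = 0.8550
  C_23 = −[(0.90)(-0.30) − (-0.20)(-0.15)] = 0.3000
  C_31 = (-0.20)(-0.40) − (0.00)(1.00) = 0.0800
  C_32 = −[(0.90)(-0.40) − (0.00)(-0.45)] = 0.3600
  C_33 = (0.90)(1.00) − (-0.20)(-0.45) = 0.8100
det(I−A) = Σ_j (I−A)_1j·C_1j = (0.90)(0.8300) + (-0.20)(0.4875) + (0.00)(0.2850) = 0.6495
adj(I−A) = Cᵀ =
  [ 0.8300   0.1900   0.0800]
  [ 0.4875   0.8550   0.3600]
  [ 0.2850   0.3000   0.8100]
(I − A)⁻¹ = adj(I−A) / det(I−A) ≈
  [   1.2779     0.2925     0.1232]
  [   0.7506     1.3164     0.5543]
  [   0.4388     0.4619     1.2471]
Δx = (I − A)⁻¹ Δd with Δd having +150 in the Sector 3 component and 0 elsewhere.
So Δx_2 = L_23 · (+150), where L_23 = adj(I−A)_23 / det(I−A) = 0.3600 / 0.6495.
Δx_2 = 0.3600 × (+150) / 0.6495 = 54.00 / 0.6495 ≈ 83.1.

Δx_2 = 83.1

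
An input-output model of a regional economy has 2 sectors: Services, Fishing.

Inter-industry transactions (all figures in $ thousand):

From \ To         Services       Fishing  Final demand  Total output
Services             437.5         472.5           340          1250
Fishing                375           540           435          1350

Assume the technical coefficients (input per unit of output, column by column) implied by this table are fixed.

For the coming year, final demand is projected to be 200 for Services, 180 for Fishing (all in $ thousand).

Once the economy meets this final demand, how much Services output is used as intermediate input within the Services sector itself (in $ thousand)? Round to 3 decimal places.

z_SS = 224.737

Technical coefficients a_ij = z_ij / X_j:
  a_SS = 437.5/1250 = 0.35, a_FS = 375/1250 = 0.30
  a_SF = 472.5/1350 = 0.35, a_FF = 540/1350 = 0.40
I − A =
  [   0.65    -0.35]
  [  -0.30     0.60]
det(I−A) = (0.65)(0.60) − (-0.35)(-0.30) = 0.2850
adj(I−A) = [[0.60, 0.35], [0.30, 0.65]]
(I − A)⁻¹ = adj(I−A) / det(I−A) ≈
  [   2.1053     1.2281]
  [   1.0526     2.2807]
First solve x = (I − A)⁻¹ d = adj(I−A)·d / det(I−A); in particular x_S = (0.60·200 + 0.35·180) / 0.2850 = 183.00 / 0.2850 ≈ 642.10526.
Intermediate flow from S to S: z_SS = a_SS · x_S = 0.35 × 183.00 / 0.2850 = 64.05 / 0.2850 ≈ 224.737.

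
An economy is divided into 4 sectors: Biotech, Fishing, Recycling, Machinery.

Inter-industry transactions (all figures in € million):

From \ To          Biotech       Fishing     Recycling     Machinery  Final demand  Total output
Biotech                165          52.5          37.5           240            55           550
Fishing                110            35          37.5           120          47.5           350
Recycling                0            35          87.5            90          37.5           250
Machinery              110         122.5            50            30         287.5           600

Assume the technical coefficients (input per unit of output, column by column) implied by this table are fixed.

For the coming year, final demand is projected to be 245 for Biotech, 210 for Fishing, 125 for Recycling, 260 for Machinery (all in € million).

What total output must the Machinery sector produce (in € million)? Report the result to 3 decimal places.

Technical coefficients a_ij = z_ij / X_j:
  a_BB = 165/550 = 0.30, a_FB = 110/550 = 0.20, a_RB = 0/550 = 0.00, a_MB = 110/550 = 0.20
  a_BF = 52.5/350 = 0.15, a_FF = 35/350 = 0.10, a_RF = 35/350 = 0.10, a_MF = 122.5/350 = 0.35
  a_BR = 37.5/250 = 0.15, a_FR = 37.5/250 = 0.15, a_RR = 87.5/250 = 0.35, a_MR = 50/250 = 0.20
  a_BM = 240/600 = 0.40, a_FM = 120/600 = 0.20, a_RM = 90/600 = 0.15, a_MM = 30/600 = 0.05
I − A =
  [   0.70    -0.15    -0.15    -0.40]
  [  -0.20     0.90    -0.15    -0.20]
  [   0.00    -0.10     0.65    -0.15]
  [  -0.20    -0.35    -0.20     0.95]
Compute the cofactors C_ij = (−1)^(i+j)·(3×3 minor ij) of I−A; the adjugate is their transpose:
adj(I−A) = Cᵀ =
  [ 0.457125   0.209250   0.238125   0.274125]
  [ 0.148000   0.354750   0.166250   0.163250]
  [ 0.060500   0.099750   0.415000   0.112000]
  [ 0.163500   0.195750   0.198750   0.376500]
det(I−A) = Σ_j (I−A)_1j·C_1j = (0.70)(0.457125) + (-0.15)(0.148000) + (-0.15)(0.060500) + (-0.40)(0.163500) = 0.2233125
(I − A)⁻¹ = adj(I−A) / det(I−A) ≈
  [   2.0470     0.9370     1.0663     1.2275]
  [   0.6627     1.5886     0.7445     0.7310]
  [   0.2709     0.4467     1.8584     0.5015]
  [   0.7322     0.8766     0.8900     1.6860]
x = (I − A)⁻¹ d = adj(I−A)·d / det(I−A), with det(I−A) = 0.2233125:
  x_B = (0.457125·245 + 0.209250·210 + 0.238125·125 + 0.274125·260) / 0.2233125 = 256.97625 / 0.2233125 ≈ 1150.747
  x_F = (0.148000·245 + 0.354750·210 + 0.166250·125 + 0.163250·260) / 0.2233125 = 173.98375 / 0.2233125 ≈ 779.104
  x_R = (0.060500·245 + 0.099750·210 + 0.415000·125 + 0.112000·260) / 0.2233125 = 116.765 / 0.2233125 ≈ 522.877
  x_M = (0.163500·245 + 0.195750·210 + 0.198750·125 + 0.376500·260) / 0.2233125 = 203.89875 / 0.2233125 ≈ 913.065

x_M = 913.065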